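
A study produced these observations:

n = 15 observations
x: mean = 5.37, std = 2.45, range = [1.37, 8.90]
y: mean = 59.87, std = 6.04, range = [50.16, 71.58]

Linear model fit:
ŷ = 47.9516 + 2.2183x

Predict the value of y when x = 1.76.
ŷ = 51.8558

Plug x = 1.76 into the fitted line:

ŷ = 47.9516 + 2.2183 × 1.76
ŷ = 47.9516 + 3.9042
ŷ = 51.8558

This is the fitted mean response at that x — an individual observation would come with a wider prediction interval.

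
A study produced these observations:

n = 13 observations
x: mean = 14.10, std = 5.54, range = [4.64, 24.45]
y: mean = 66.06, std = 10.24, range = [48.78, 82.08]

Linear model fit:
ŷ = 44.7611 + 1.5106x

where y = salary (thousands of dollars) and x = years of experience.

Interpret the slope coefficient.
On average, salary is about 1.5106 thousand dollars higher for every extra year of experience.

The slope β₁ = 1.5106 gives the rate at which the fitted salary changes with experience.

Interpretation:
- Experience up by 1 year → predicted salary increases by 1.5106 thousand dollars
- This is a linear approximation: the same per-unit change is assumed across the whole observed x range

(β₀ = 44.7611 is the fitted value at x = 0 and is not part of the slope interpretation.)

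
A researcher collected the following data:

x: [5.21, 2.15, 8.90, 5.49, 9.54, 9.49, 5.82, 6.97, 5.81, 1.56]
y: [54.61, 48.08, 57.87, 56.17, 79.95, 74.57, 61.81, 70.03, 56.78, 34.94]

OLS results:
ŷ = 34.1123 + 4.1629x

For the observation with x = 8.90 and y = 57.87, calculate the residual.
Residual = -13.2921

The residual is the difference between the actual value and the predicted value:

Residual = y - ŷ

Step 1: Calculate predicted value
ŷ = 34.1123 + 4.1629 × 8.90
ŷ = 71.1621

Step 2: Calculate residual
Residual = 57.87 - 71.1621
Residual = -13.2921

The residual is negative, so the observed y = 57.87 sits below the regression line (the line overestimates it by 13.2921).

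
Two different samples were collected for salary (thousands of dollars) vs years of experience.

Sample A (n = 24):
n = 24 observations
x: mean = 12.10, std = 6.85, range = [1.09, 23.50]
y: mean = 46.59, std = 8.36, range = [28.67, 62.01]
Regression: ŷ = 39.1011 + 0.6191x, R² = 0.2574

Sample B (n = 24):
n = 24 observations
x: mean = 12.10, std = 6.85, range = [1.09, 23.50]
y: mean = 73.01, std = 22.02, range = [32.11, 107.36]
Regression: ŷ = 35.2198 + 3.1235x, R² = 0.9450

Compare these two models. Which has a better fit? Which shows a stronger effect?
Model B has the better fit (R² = 0.9450 vs 0.2574). Model B shows the stronger effect (|β₁| = 3.1235 vs 0.6191).

Model Comparison:

Which explains more variance? (R²)
- Model A: R² = 0.2574 → 25.74% of variance in salary explained
- Model B: R² = 0.9450 → 94.50% of variance in salary explained
- 0.9450 > 0.2574 → Model B has the better fit

Strength of effect — compare |β₁|:
- Model A: β₁ = 0.6191 → predicted salary rises 0.6191 thousand dollars per additional year of experience
- Model B: β₁ = 3.1235 → predicted salary rises 3.1235 thousand dollars per additional year of experience
- |0.6191| < |3.1235| → Model B shows the stronger marginal effect

Notes:
- A better fit (higher R²) doesn't necessarily mean a more important relationship.
- A steeper slope doesn't make a better model if the scatter around the line is large.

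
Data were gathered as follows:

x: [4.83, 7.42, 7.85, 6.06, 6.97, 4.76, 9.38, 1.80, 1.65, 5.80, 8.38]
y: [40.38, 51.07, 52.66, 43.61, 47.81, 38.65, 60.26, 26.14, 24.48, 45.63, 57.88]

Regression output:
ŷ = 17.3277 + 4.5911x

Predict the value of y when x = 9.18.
ŷ = 59.4740

To predict y for x = 9.18, substitute into the regression equation:

ŷ = 17.3277 + 4.5911 × 9.18
ŷ = 17.3277 + 42.1463
ŷ = 59.4740

This is the fitted mean response at that x — an individual observation would come with a wider prediction interval.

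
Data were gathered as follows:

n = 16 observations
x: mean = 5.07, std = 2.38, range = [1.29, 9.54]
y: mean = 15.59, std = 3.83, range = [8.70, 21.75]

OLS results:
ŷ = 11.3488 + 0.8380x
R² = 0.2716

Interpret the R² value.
The model explains 27.16% of the variance in y (R² = 0.2716), leaving 72.84% unexplained; the fit is weak.

R² (coefficient of determination) measures the proportion of variance in y explained by the regression model.

Here R² = 0.2716:
- Explained: 27.16% of the variation in y
- Unexplained (residual): 100% − 27.16% = 72.84%
- Rule of thumb (below 0.3 weak; 0.3 to below 0.7 moderate; 0.7 and above strong) → weak

Calculation: R² = 1 − (SS_res / SS_tot), where SS_res is the sum of squared residuals and SS_tot the total sum of squares.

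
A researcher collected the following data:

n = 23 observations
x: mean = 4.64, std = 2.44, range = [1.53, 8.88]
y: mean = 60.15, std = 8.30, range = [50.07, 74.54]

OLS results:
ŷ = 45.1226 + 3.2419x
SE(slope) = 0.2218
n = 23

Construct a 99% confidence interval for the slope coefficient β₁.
The 99% CI for β₁ is (2.6139, 3.8699)

Confidence interval for the slope:

The 99% CI for β₁ is: β̂₁ ± t*(α/2, n-2) × SE(β̂₁)

Step 1: Find critical t-value
- Confidence level = 0.99
- Degrees of freedom = n - 2 = 23 - 2 = 21
- t*(α/2, 21) = 2.8314

Step 2: Calculate margin of error
Margin = 2.8314 × 0.2218 = 0.6280

Step 3: Construct interval
CI = 3.2419 ± 0.6280
CI = (2.6139, 3.8699)

Interpretation: intervals built this way capture the true β₁ in 99% of repeated samples; here the plausible range for the per-unit effect of x on y is 2.6139 to 3.8699.
Both endpoints are positive, so the data support a genuinely positive slope at this confidence level.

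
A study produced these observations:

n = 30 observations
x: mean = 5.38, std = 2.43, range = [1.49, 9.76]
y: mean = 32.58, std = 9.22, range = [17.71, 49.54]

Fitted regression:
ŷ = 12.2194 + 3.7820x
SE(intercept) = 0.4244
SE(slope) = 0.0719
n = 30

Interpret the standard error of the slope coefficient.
SE(β̂₁) = 0.0719 is the estimated standard deviation of the slope estimate across repeated samples; relative to β̂₁ = 3.7820 that is 1.9%, a precise estimate.

SE(β̂₁) = s / √Sxx, where s is the residual standard deviation and Sxx = Σ(x − x̄)². It is the yardstick for how far β̂₁ = 3.7820 could plausibly be from the true slope.

Relative precision:
- SE / |β̂₁| = 0.0719 / 3.7820 = 1.9%
- Rule of thumb (under 20%: precise; 20% to under 50%: moderately precise; 50% or more: imprecise) → precise

Rough 95% range (±2 SE): 3.7820 ± 0.1438 → (3.6382, 3.9258).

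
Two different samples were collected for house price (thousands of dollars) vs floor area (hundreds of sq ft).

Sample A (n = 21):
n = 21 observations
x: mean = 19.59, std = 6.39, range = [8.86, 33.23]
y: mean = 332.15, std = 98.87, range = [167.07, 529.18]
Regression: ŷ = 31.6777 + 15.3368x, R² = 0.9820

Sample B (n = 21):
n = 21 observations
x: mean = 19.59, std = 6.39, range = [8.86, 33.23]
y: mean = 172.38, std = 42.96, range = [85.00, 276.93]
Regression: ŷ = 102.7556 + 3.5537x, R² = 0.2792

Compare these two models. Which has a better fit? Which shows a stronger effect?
Model A has the better fit (R² = 0.9820 vs 0.2792). Model A shows the stronger effect (|β₁| = 15.3368 vs 3.5537).

Model Comparison:

Fit — compare R²:
- Model A: R² = 0.9820 → 98.20% of variance in house price explained
- Model B: R² = 0.2792 → 27.92% of variance in house price explained
- 0.9820 > 0.2792 → Model A has the better fit

Effect size (slope magnitude):
- Model A: β₁ = 15.3368 → predicted house price rises 15.3368 thousand dollars per additional hundred sq ft of floor area
- Model B: β₁ = 3.5537 → predicted house price rises 3.5537 thousand dollars per additional hundred sq ft of floor area
- |15.3368| > |3.5537| → Model A shows the stronger marginal effect

Notes:
- R² measures how tightly points cluster around the line; β₁ measures how steep the line is — they answer different questions.
- The two samples could reflect different populations, time periods, or measurement quality.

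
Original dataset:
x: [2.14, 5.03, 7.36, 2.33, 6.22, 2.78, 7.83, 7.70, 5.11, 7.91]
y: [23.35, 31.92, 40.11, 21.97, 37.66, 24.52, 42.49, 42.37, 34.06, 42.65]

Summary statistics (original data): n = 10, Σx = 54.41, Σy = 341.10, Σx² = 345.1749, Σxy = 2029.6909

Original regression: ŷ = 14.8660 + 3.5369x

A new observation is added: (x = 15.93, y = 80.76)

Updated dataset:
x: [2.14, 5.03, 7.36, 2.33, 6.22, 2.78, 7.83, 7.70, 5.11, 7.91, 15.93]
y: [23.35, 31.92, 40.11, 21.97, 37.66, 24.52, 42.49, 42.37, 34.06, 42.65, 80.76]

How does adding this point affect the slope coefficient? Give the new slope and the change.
Adding the point moves β₁ from 3.5369 to 4.1475, i.e. it increases by 0.6106 (+17.3%).

The new point has HIGH LEVERAGE: x = 15.93 is far from the original mean x̄ = 54.41/10 ≈ 5.44 (original range [2.14, 7.91]).

Step 1: Update the sums with the new point (n goes from 10 to 11)
Σx  = 54.41 + 15.93 = 70.34
Σy  = 341.10 + 80.76 = 421.86
Σx² = 345.1749 + 15.93² = 345.1749 + 253.7649 = 598.9398
Σxy = 2029.6909 + 15.93×80.76 = 2029.6909 + 1286.5068 = 3316.1977

Step 2: Recompute the slope with b₁ = (nΣxy − ΣxΣy) / (nΣx² − (Σx)²)
Numerator   = 11×3316.1977 − 70.34×421.86 = 36478.1747 − 29673.6324 = 6804.5423
Denominator = 11×598.9398 − 70.34² = 6588.3378 − 4947.7156 = 1640.6222
b₁(new) = 6804.5423 / 1640.6222 = 4.1475

(Same formula on the original sums: (10×2029.6909 − 54.41×341.10) / (10×345.1749 − 54.41²) = 1737.6580 / 491.3009 = 3.5369, matching the given fit.)

Step 3: Change in slope
Δβ₁ = 4.1475 − 3.5369 = +0.6106
Relative change = +0.6106 / 3.5369 × 100% = +17.3%
→ the slope increases when the point is added.

A high-leverage point only changes the slope if it is off the original line; here y = 80.76 is above the original trend, so the slope increases.
In practice: refit with and without it and report both if conclusions differ.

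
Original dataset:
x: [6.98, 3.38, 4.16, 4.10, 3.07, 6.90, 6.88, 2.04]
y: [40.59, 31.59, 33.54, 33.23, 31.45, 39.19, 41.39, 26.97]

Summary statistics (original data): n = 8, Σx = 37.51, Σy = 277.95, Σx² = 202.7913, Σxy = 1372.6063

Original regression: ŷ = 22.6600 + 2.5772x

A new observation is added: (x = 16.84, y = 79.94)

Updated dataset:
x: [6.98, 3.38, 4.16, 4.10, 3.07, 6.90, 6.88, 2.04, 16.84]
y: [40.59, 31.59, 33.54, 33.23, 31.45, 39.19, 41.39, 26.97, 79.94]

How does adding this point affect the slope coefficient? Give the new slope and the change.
Adding the point moves β₁ from 2.5772 to 3.5251, i.e. it increases by 0.9479 (+36.8%).

The new point has HIGH LEVERAGE: x = 16.84 is far from the original mean x̄ = 37.51/8 ≈ 4.69 (original range [2.04, 6.98]).

Step 1: Update the sums with the new point (n goes from 8 to 9)
Σx  = 37.51 + 16.84 = 54.35
Σy  = 277.95 + 79.94 = 357.89
Σx² = 202.7913 + 16.84² = 202.7913 + 283.5856 = 486.3769
Σxy = 1372.6063 + 16.84×79.94 = 1372.6063 + 1346.1896 = 2718.7959

Step 2: Recompute the slope with b₁ = (nΣxy − ΣxΣy) / (nΣx² − (Σx)²)
Numerator   = 9×2718.7959 − 54.35×357.89 = 24469.1631 − 19451.3215 = 5017.8416
Denominator = 9×486.3769 − 54.35² = 4377.3921 − 2953.9225 = 1423.4696
b₁(new) = 5017.8416 / 1423.4696 = 3.5251

(Same formula on the original sums: (8×1372.6063 − 37.51×277.95) / (8×202.7913 − 37.51²) = 554.9459 / 215.3303 = 2.5772, matching the given fit.)

Step 3: Change in slope
Δβ₁ = 3.5251 − 2.5772 = +0.9479
Relative change = +0.9479 / 2.5772 × 100% = +36.8%
→ the slope increases when the point is added.

Because the point sits above the extension of the original line at a high-leverage x, it tilts the fit up.
In practice: examine leverage (hᵢ) and Cook's distance rather than deleting it automatically.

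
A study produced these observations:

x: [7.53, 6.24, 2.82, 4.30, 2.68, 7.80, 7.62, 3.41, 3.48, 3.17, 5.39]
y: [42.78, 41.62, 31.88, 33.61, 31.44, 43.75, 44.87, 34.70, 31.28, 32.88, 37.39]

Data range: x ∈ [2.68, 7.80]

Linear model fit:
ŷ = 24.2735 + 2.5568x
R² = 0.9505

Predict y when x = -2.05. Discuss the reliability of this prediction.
ŷ = 19.0321, but this is extrapolation (below the data range [2.68, 7.80]) and may be unreliable.

Prediction calculation:
ŷ = 24.2735 + 2.5568 × (-2.05)
ŷ = 19.0321

Reliability:
- Data range: x ∈ [2.68, 7.80]
- Prediction point: x = -2.05 is 4.73 units below the observed range → this is EXTRAPOLATION, not interpolation

Why that matters here:
- There are no observations near this x to validate the fitted line there
- The linear relationship may not hold outside the observed range

Report the number if required, but flag clearly that it is an extrapolation.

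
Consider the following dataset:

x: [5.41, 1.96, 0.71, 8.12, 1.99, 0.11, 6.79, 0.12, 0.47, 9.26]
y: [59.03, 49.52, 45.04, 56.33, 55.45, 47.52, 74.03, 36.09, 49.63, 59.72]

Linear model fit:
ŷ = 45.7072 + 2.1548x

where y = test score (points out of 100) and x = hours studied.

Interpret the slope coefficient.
An increase of one hour in study time is associated with a 2.1548 points increase in predicted test score.

The slope β₁ = 2.1548 gives the rate at which the fitted test score changes with study time.

Interpretation:
- Study time up by 1 hour → predicted test score increases by 2.1548 points
- This is a linear approximation: the same per-unit change is assumed across the whole observed x range

The intercept β₀ = 45.7072 is the predicted test score when study time = 0.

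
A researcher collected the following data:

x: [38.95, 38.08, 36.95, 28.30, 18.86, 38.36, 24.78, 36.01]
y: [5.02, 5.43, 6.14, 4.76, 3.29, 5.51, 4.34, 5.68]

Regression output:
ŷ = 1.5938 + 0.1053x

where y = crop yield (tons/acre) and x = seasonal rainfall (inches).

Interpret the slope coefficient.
On average, crop yield is about 0.1053 tons/acre higher for every extra inch of rainfall.

The slope coefficient β₁ = 0.1053 represents the marginal effect of rainfall on crop yield.

Interpretation:
- Rainfall up by 1 inch → predicted crop yield increases by 0.1053 tons/acre
- The effect is assumed constant over the observed range of x (linearity)

(β₀ = 1.5938 is the fitted value at x = 0 and is not part of the slope interpretation.)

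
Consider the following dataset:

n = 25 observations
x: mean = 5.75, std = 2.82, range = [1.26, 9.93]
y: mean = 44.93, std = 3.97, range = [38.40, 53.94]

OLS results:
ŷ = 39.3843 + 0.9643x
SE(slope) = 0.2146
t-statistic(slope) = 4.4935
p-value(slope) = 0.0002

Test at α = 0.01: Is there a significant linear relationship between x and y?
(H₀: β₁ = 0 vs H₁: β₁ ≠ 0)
p-value = 0.0002 < α = 0.01, so we reject H₀. The relationship is significant.

Hypothesis test for the slope coefficient:

H₀: β₁ = 0 (no linear relationship)
H₁: β₁ ≠ 0 (linear relationship exists)

Test statistic: t = β̂₁ / SE(β̂₁) = 0.9643 / 0.2146 = 4.4935

p = 0.0002: how often a slope estimate this far from 0 (in SE units) would arise by chance if β₁ were truly 0.

Decision rule: reject H₀ if p-value < α.
p-value = 0.0002 < α = 0.01 → reject H₀.

There is sufficient evidence at the 1% significance level to conclude that a linear relationship exists between x and y.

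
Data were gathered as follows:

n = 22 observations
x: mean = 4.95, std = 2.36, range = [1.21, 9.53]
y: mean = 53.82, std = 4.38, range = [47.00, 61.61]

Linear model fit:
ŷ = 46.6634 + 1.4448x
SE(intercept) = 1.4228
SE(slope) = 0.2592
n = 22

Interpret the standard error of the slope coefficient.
SE(β̂₁) = 0.2592 is the estimated standard deviation of the slope estimate across repeated samples; relative to β̂₁ = 1.4448 that is 17.9%, a precise estimate.

SE(β̂₁) = s / √Sxx, where s is the residual standard deviation and Sxx = Σ(x − x̄)². It is the yardstick for how far β̂₁ = 1.4448 could plausibly be from the true slope.

Relative precision:
- SE / |β̂₁| = 0.2592 / 1.4448 = 17.9%
- Rule of thumb (under 20%: precise; 20% to under 50%: moderately precise; 50% or more: imprecise) → precise

Link to the t-test: t = β̂₁ / SE(β̂₁) = 1.4448 / 0.2592 = 5.5741, the statistic for H₀: β₁ = 0.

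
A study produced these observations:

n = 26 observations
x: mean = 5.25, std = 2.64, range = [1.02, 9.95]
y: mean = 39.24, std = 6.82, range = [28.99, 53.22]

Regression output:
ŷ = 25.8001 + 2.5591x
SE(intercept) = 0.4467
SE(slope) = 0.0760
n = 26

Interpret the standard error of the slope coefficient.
The slope 2.5591 is pinned down to within about ±0.0760 (one SE) by these data — relative uncertainty 3.0%, i.e. precise.

What SE measures:
- The standard error quantifies the sampling variability of the coefficient estimate
- It is the estimated standard deviation of β̂₁ across hypothetical repeated samples of the same size
- Smaller SE → more precise estimate

Relative precision:
- SE / |β̂₁| = 0.0760 / 2.5591 = 3.0%
- Rule of thumb (under 20%: precise; 20% to under 50%: moderately precise; 50% or more: imprecise) → precise

Rough 95% range (±2 SE): 2.5591 ± 0.1520 → (2.4071, 2.7111).

What drives SE(β̂₁): more residual scatter → larger SE; larger n (here n = 26) → smaller SE.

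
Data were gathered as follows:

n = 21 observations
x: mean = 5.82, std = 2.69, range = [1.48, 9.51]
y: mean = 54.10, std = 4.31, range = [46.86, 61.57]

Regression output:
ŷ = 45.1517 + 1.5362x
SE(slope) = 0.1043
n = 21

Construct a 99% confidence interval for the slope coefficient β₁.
The 99% CI for β₁ is (1.2378, 1.8346)

Confidence interval for the slope:

The 99% CI for β₁ is: β̂₁ ± t*(α/2, n-2) × SE(β̂₁)

Step 1: Find critical t-value
- Confidence level = 0.99
- Degrees of freedom = n - 2 = 21 - 2 = 19
- t*(α/2, 19) = 2.8609

Step 2: Calculate margin of error
Margin = 2.8609 × 0.1043 = 0.2984

Step 3: Construct interval
CI = 1.5362 ± 0.2984
CI = (1.2378, 1.8346)

Interpretation: We are 99% confident that the true slope β₁ lies between 1.2378 and 1.8346.
The interval does not include 0, suggesting a significant linear relationship.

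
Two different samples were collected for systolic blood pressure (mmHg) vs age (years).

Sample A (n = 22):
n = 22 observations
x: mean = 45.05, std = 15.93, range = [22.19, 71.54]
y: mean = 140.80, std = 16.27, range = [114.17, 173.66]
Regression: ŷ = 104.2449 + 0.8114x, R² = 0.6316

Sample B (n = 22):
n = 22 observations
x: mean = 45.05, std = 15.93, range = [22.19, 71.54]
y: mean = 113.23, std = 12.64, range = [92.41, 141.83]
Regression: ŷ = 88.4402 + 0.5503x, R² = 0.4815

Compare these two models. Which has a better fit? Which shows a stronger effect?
Model A has the better fit (R² = 0.6316 vs 0.4815). Model A shows the stronger effect (|β₁| = 0.8114 vs 0.5503).

Model Comparison:

Goodness of fit (R²):
- Model A: R² = 0.6316 → 63.16% of variance in blood pressure explained
- Model B: R² = 0.4815 → 48.15% of variance in blood pressure explained
- 0.6316 > 0.4815 → Model A has the better fit

Effect size (slope magnitude):
- Model A: β₁ = 0.8114 → predicted blood pressure rises 0.8114 mmHg per additional year of age
- Model B: β₁ = 0.5503 → predicted blood pressure rises 0.5503 mmHg per additional year of age
- |0.8114| > |0.5503| → Model A shows the stronger marginal effect

Note: A steeper slope doesn't make a better model if the scatter around the line is large.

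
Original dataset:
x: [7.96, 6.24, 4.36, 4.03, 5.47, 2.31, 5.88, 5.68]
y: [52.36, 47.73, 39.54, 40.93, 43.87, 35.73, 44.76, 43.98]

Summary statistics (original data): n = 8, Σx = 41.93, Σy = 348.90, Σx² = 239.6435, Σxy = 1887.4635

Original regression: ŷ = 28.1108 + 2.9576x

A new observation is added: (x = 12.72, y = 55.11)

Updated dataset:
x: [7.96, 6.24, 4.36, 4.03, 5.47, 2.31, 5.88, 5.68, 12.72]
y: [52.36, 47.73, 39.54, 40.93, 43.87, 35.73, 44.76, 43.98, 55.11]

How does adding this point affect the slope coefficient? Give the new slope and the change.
The slope changes from 2.9576 to 1.9430 (change of -1.0146, or -34.3%).

x = 12.72 lies well outside the original x-range [2.31, 7.96] (x̄ ≈ 5.24), so this observation has high leverage and can move the slope substantially.

Step 1: Update the sums with the new point (n goes from 8 to 9)
Σx  = 41.93 + 12.72 = 54.65
Σy  = 348.90 + 55.11 = 404.01
Σx² = 239.6435 + 12.72² = 239.6435 + 161.7984 = 401.4419
Σxy = 1887.4635 + 12.72×55.11 = 1887.4635 + 700.9992 = 2588.4627

Step 2: Recompute the slope with b₁ = (nΣxy − ΣxΣy) / (nΣx² − (Σx)²)
Numerator   = 9×2588.4627 − 54.65×404.01 = 23296.1643 − 22079.1465 = 1217.0178
Denominator = 9×401.4419 − 54.65² = 3612.9771 − 2986.6225 = 626.3546
b₁(new) = 1217.0178 / 626.3546 = 1.9430

(Same formula on the original sums: (8×1887.4635 − 41.93×348.90) / (8×239.6435 − 41.93²) = 470.3310 / 159.0231 = 2.9576, matching the given fit.)

Step 3: Change in slope
Δβ₁ = 1.9430 − 2.9576 = -1.0146
Relative change = -1.0146 / 2.9576 × 100% = -34.3%
→ the slope decreases when the point is added.

A high-leverage point only changes the slope if it is off the original line; here y = 55.11 is below the original trend, so the slope decreases.
In practice: refit with and without it and report both if conclusions differ; examine leverage (hᵢ) and Cook's distance rather than deleting it automatically.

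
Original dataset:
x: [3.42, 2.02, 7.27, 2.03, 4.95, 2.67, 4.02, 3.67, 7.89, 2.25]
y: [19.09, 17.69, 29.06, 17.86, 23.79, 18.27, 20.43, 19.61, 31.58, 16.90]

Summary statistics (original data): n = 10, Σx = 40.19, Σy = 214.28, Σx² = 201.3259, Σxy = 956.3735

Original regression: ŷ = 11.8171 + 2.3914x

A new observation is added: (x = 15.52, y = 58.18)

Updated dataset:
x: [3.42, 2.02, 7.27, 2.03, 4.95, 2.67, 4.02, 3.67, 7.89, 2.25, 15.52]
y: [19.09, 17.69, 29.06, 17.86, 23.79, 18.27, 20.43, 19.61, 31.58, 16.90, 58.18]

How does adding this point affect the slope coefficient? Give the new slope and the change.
Adding the point moves β₁ from 2.3914 to 2.9956, i.e. it increases by 0.6042 (+25.3%).

x = 15.52 lies well outside the original x-range [2.02, 7.89] (x̄ ≈ 4.02), so this observation has high leverage and can move the slope substantially.

Step 1: Update the sums with the new point (n goes from 10 to 11)
Σx  = 40.19 + 15.52 = 55.71
Σy  = 214.28 + 58.18 = 272.46
Σx² = 201.3259 + 15.52² = 201.3259 + 240.8704 = 442.1963
Σxy = 956.3735 + 15.52×58.18 = 956.3735 + 902.9536 = 1859.3271

Step 2: Recompute the slope with b₁ = (nΣxy − ΣxΣy) / (nΣx² − (Σx)²)
Numerator   = 11×1859.3271 − 55.71×272.46 = 20452.5981 − 15178.7466 = 5273.8515
Denominator = 11×442.1963 − 55.71² = 4864.1593 − 3103.6041 = 1760.5552
b₁(new) = 5273.8515 / 1760.5552 = 2.9956

(Same formula on the original sums: (10×956.3735 − 40.19×214.28) / (10×201.3259 − 40.19²) = 951.8218 / 398.0229 = 2.3914, matching the given fit.)

Step 3: Change in slope
Δβ₁ = 2.9956 − 2.3914 = +0.6042
Relative change = +0.6042 / 2.3914 × 100% = +25.3%
→ the slope increases when the point is added.

A high-leverage point only changes the slope if it is off the original line; here y = 58.18 is above the original trend, so the slope increases.
In practice: examine leverage (hᵢ) and Cook's distance rather than deleting it automatically.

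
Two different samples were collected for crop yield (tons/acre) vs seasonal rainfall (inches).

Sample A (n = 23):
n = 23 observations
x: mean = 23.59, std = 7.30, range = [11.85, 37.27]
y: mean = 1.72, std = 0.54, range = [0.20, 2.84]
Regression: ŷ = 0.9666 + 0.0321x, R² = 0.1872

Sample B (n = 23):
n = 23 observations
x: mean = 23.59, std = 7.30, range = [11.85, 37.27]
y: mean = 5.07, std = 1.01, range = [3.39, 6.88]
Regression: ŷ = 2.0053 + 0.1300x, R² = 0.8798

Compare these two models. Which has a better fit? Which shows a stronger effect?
Model B has the better fit (R² = 0.8798 vs 0.1872). Model B shows the stronger effect (|β₁| = 0.1300 vs 0.0321).

Model Comparison:

Fit — compare R²:
- Model A: R² = 0.1872 → 18.72% of variance in crop yield explained
- Model B: R² = 0.8798 → 87.98% of variance in crop yield explained
- 0.8798 > 0.1872 → Model B has the better fit

Strength of effect — compare |β₁|:
- Model A: β₁ = 0.0321 → predicted crop yield rises 0.0321 tons/acre per additional inch of rainfall
- Model B: β₁ = 0.1300 → predicted crop yield rises 0.1300 tons/acre per additional inch of rainfall
- |0.0321| < |0.1300| → Model B shows the stronger marginal effect

Note: The two samples could reflect different populations, time periods, or measurement quality.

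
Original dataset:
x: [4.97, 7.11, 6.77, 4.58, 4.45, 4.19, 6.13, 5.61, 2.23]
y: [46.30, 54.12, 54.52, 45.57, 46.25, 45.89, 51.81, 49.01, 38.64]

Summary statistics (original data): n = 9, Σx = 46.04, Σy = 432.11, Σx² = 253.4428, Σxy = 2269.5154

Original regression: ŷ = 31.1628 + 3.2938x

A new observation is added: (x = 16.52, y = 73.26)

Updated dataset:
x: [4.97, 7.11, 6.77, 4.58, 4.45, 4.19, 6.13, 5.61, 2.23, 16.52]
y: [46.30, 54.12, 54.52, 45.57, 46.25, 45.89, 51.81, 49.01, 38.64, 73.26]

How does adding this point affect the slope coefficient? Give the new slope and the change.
New slope β₁ = 2.3572 versus 3.2938 before: a change of -0.9366 (-28.4%).

The new point has HIGH LEVERAGE: x = 16.52 is far from the original mean x̄ = 46.04/9 ≈ 5.12 (original range [2.23, 7.11]).

Step 1: Update the sums with the new point (n goes from 9 to 10)
Σx  = 46.04 + 16.52 = 62.56
Σy  = 432.11 + 73.26 = 505.37
Σx² = 253.4428 + 16.52² = 253.4428 + 272.9104 = 526.3532
Σxy = 2269.5154 + 16.52×73.26 = 2269.5154 + 1210.2552 = 3479.7706

Step 2: Recompute the slope with b₁ = (nΣxy − ΣxΣy) / (nΣx² − (Σx)²)
Numerator   = 10×3479.7706 − 62.56×505.37 = 34797.7060 − 31615.9472 = 3181.7588
Denominator = 10×526.3532 − 62.56² = 5263.5320 − 3913.7536 = 1349.7784
b₁(new) = 3181.7588 / 1349.7784 = 2.3572

(Same formula on the original sums: (9×2269.5154 − 46.04×432.11) / (9×253.4428 − 46.04²) = 531.2942 / 161.3036 = 3.2938, matching the given fit.)

Step 3: Change in slope
Δβ₁ = 2.3572 − 3.2938 = -0.9366
Relative change = -0.9366 / 3.2938 × 100% = -28.4%
→ the slope decreases when the point is added.

A high-leverage point only changes the slope if it is off the original line; here y = 73.26 is below the original trend, so the slope decreases.
In practice: investigate whether it comes from the same population as the rest of the sample.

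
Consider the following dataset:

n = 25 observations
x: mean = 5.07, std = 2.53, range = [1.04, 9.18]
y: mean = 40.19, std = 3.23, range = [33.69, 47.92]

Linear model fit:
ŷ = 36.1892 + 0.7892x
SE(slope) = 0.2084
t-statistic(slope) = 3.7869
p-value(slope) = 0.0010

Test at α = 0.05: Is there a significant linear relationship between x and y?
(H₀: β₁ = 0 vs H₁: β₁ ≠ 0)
Since p-value = 0.0010 < α = 0.05, reject H₀ — the slope is significantly different from 0.

Hypothesis test for the slope coefficient:

H₀: β₁ = 0 (no linear relationship)
H₁: β₁ ≠ 0 (linear relationship exists)

Test statistic: t = β̂₁ / SE(β̂₁) = 0.7892 / 0.2084 = 3.7869

p = 0.0010: how often a slope estimate this far from 0 (in SE units) would arise by chance if β₁ were truly 0.

Decision rule: reject H₀ if p-value < α.
p-value = 0.0010 < α = 0.05 → reject H₀.

At α = 0.05 the data do provide convincing evidence of a nonzero slope.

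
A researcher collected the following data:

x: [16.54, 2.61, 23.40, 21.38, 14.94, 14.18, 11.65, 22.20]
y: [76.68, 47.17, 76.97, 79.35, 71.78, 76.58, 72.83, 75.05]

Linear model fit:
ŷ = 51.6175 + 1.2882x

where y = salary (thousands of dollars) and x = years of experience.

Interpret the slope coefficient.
On average, salary is about 1.2882 thousand dollars higher for every extra year of experience.

The slope β₁ = 1.2882 gives the rate at which the fitted salary changes with experience.

Interpretation:
- Experience up by 1 year → predicted salary increases by 1.2882 thousand dollars
- This is a linear approximation: the same per-unit change is assumed across the whole observed x range

The intercept β₀ = 51.6175 is the predicted salary when experience = 0; since the smallest observed x is 2.61, this is an extrapolation and mainly anchors the line.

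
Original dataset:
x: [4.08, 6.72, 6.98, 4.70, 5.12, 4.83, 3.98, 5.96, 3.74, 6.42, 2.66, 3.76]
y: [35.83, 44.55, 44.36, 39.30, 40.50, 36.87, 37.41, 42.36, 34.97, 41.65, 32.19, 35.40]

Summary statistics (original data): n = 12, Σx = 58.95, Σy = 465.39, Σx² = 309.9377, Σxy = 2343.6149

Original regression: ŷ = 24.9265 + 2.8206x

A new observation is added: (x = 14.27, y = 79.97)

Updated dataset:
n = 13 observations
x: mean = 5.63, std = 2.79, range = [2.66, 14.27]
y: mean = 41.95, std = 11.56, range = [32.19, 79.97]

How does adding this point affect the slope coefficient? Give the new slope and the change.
New slope β₁ = 4.0836 versus 2.8206 before: a change of +1.2630 (+44.8%).

The new point has HIGH LEVERAGE: x = 14.27 is far from the original mean x̄ = 58.95/12 ≈ 4.91 (original range [2.66, 6.98]).

Step 1: Update the sums with the new point (n goes from 12 to 13)
Σx  = 58.95 + 14.27 = 73.22
Σy  = 465.39 + 79.97 = 545.36
Σx² = 309.9377 + 14.27² = 309.9377 + 203.6329 = 513.5706
Σxy = 2343.6149 + 14.27×79.97 = 2343.6149 + 1141.1719 = 3484.7868

Step 2: Recompute the slope with b₁ = (nΣxy − ΣxΣy) / (nΣx² − (Σx)²)
Numerator   = 13×3484.7868 − 73.22×545.36 = 45302.2284 − 39931.2592 = 5370.9692
Denominator = 13×513.5706 − 73.22² = 6676.4178 − 5361.1684 = 1315.2494
b₁(new) = 5370.9692 / 1315.2494 = 4.0836

(Same formula on the original sums: (12×2343.6149 − 58.95×465.39) / (12×309.9377 − 58.95²) = 688.6383 / 244.1499 = 2.8206, matching the given fit.)

Step 3: Change in slope
Δβ₁ = 4.0836 − 2.8206 = +1.2630
Relative change = +1.2630 / 2.8206 × 100% = +44.8%
→ the slope increases when the point is added.

Because the point sits above the extension of the original line at a high-leverage x, it tilts the fit up.
In practice: refit with and without it and report both if conclusions differ.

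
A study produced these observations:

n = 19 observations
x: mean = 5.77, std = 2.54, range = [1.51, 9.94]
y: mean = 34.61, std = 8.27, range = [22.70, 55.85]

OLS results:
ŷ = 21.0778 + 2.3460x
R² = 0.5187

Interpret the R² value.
The model explains 51.87% of the variance in y (R² = 0.5187), leaving 48.13% unexplained; the fit is moderate.

The coefficient of determination R² is the fraction of the total variation in y that the fitted line accounts for.

Here R² = 0.5187:
- Explained: 51.87% of the variation in y
- Unexplained (residual): 100% − 51.87% = 48.13%
- Rule of thumb (below 0.3 weak; 0.3 to below 0.7 moderate; 0.7 and above strong) → moderate

Equivalently, for simple linear regression R² = r², so |r| = √0.5187 ≈ 0.7202.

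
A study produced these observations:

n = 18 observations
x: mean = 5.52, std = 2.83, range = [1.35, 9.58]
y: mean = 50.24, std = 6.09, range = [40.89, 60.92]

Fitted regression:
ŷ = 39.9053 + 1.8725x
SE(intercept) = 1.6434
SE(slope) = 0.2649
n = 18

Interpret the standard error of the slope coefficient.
SE(β̂₁) = 0.2649 is the estimated standard deviation of the slope estimate across repeated samples; relative to β̂₁ = 1.8725 that is 14.1%, a precise estimate.

SE(β̂₁) = 0.2649 says: if we drew many samples of n = 18 from the same population and refit each time, the fitted slopes would scatter with a standard deviation of roughly 0.2649 around the true β₁.

Relative precision:
- SE / |β̂₁| = 0.2649 / 1.8725 = 14.1%
- Rule of thumb (under 20%: precise; 20% to under 50%: moderately precise; 50% or more: imprecise) → precise

Link to the t-test: t = β̂₁ / SE(β̂₁) = 1.8725 / 0.2649 = 7.0687, the statistic for H₀: β₁ = 0.

What drives SE(β̂₁): larger n (here n = 18) → smaller SE; wider spread of x values → smaller SE.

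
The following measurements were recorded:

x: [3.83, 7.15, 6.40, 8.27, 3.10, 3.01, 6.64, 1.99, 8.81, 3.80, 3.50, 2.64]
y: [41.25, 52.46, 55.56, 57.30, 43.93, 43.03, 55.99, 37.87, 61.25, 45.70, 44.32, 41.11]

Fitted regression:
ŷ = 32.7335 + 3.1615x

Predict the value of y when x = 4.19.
ŷ = 45.9802

Plug x = 4.19 into the fitted line:

ŷ = 32.7335 + 3.1615 × 4.19
ŷ = 32.7335 + 13.2467
ŷ = 45.9802

This is a point prediction; actual observations scatter around it by roughly the residual standard deviation.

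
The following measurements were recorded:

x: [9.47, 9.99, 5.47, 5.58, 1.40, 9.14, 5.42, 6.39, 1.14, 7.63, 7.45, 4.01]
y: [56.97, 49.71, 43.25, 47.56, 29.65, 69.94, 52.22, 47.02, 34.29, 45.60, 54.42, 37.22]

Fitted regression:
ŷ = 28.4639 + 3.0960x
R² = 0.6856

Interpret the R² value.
About 68.56% of the variability in y is accounted for by the regression on x (R² = 0.6856) — a moderate linear fit.

R² (coefficient of determination) measures the proportion of variance in y explained by the regression model.

Here R² = 0.6856:
- Explained: 68.56% of the variation in y
- Unexplained (residual): 100% − 68.56% = 31.44%
- Rule of thumb (below 0.3 weak; 0.3 to below 0.7 moderate; 0.7 and above strong) → moderate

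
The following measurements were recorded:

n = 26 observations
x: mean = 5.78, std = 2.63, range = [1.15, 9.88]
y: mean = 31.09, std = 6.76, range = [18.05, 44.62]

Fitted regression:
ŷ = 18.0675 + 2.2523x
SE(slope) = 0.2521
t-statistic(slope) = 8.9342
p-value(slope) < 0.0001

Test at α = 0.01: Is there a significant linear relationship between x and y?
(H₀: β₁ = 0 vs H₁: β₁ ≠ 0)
Since p-value < 0.0001 < α = 0.01, reject H₀ — the slope is significantly different from 0.

Hypothesis test for the slope coefficient:

H₀: β₁ = 0 (no linear relationship)
H₁: β₁ ≠ 0 (linear relationship exists)

Test statistic: t = β̂₁ / SE(β̂₁) = 2.2523 / 0.2521 = 8.9342

The p-value (<0.0001) is the probability, under H₀, of a t-statistic at least as extreme as |t| = 8.9342 (two-sided, df = n − 2 = 24).

Decision rule: reject H₀ if p-value < α.
p-value < 0.0001 < α = 0.01 → reject H₀.

At α = 0.01 the data do provide convincing evidence of a nonzero slope.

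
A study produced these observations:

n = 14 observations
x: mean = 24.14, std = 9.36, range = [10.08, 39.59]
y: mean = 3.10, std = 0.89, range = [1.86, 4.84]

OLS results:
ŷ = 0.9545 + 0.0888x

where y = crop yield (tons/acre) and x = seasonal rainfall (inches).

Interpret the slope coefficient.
For each additional inch of rainfall, predicted crop yield increases by approximately 0.0888 tons/acre.

The slope coefficient β₁ = 0.0888 represents the marginal effect of rainfall on crop yield.

Interpretation:
- Rainfall up by 1 inch → predicted crop yield increases by 0.0888 tons/acre
- The effect is assumed constant over the observed range of x (linearity)
- The sign (+) gives the direction; the magnitude 0.0888 gives the size of the effect per inch

The intercept β₀ = 0.9545 is the predicted crop yield when rainfall = 0; since the smallest observed x is 10.08, this is an extrapolation and mainly anchors the line.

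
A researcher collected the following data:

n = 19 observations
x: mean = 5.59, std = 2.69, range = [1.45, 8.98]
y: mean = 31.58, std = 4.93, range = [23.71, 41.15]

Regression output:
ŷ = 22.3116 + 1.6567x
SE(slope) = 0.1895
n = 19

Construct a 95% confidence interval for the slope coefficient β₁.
The 95% CI for β₁ is (1.2569, 2.0565)

Confidence interval for the slope:

The 95% CI for β₁ is: β̂₁ ± t*(α/2, n-2) × SE(β̂₁)

Step 1: Find critical t-value
- Confidence level = 0.95
- Degrees of freedom = n - 2 = 19 - 2 = 17
- t*(α/2, 17) = 2.1098

Step 2: Calculate margin of error
Margin = 2.1098 × 0.1895 = 0.3998

Step 3: Construct interval
CI = 1.6567 ± 0.3998
CI = (1.2569, 2.0565)

Interpretation: intervals built this way capture the true β₁ in 95% of repeated samples; here the plausible range for the per-unit effect of x on y is 1.2569 to 2.0565.
The interval does not include 0, suggesting a significant linear relationship.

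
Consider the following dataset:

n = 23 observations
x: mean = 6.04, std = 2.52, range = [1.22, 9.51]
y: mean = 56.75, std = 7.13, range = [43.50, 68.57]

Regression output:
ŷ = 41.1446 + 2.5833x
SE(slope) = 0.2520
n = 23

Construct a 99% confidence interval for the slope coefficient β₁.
The 99% CI for β₁ is (1.8698, 3.2968)

Confidence interval for the slope:

The 99% CI for β₁ is: β̂₁ ± t*(α/2, n-2) × SE(β̂₁)

Step 1: Find critical t-value
- Confidence level = 0.99
- Degrees of freedom = n - 2 = 23 - 2 = 21
- t*(α/2, 21) = 2.8314

Step 2: Calculate margin of error
Margin = 2.8314 × 0.2520 = 0.7135

Step 3: Construct interval
CI = 2.5833 ± 0.7135
CI = (1.8698, 3.2968)

Interpretation: each one-unit increase in x is associated with a change in mean y of between 1.8698 and 3.2968, with 99% confidence.
The interval does not include 0, suggesting a significant linear relationship.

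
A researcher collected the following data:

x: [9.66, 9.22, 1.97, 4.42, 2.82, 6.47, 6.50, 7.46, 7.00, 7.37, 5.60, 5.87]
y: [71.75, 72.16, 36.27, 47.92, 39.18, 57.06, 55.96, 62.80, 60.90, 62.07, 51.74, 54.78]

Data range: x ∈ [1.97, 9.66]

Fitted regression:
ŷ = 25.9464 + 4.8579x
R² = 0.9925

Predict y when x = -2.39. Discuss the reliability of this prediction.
ŷ = 14.3360, but this is extrapolation (below the data range [1.97, 9.66]) and may be unreliable.

Prediction calculation:
ŷ = 25.9464 + 4.8579 × (-2.39)
ŷ = 14.3360

Reliability:
- Data range: x ∈ [1.97, 9.66]
- Prediction point: x = -2.39 is 4.36 units below the observed range → this is EXTRAPOLATION, not interpolation

Why that matters here:
- Real relationships often flatten, saturate, or turn nonlinear at extremes
- The standard error of prediction grows with (x − x̄)², and x = -2.39 is far from x̄ = 6.20

A defensible statement: 'if the linear trend continued to x = -2.39, y would be about 14.3360' — the premise is untested.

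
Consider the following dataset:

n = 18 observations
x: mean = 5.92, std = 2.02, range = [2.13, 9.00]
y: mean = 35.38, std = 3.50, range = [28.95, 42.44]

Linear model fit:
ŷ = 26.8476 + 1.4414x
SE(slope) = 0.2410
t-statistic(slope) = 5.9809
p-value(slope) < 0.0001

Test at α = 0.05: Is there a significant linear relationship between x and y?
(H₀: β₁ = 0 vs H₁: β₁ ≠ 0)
Reject H₀: p-value < 0.0001 < α = 0.05. The linear relationship is significant at the 5% level.

Hypothesis test for the slope coefficient:

H₀: β₁ = 0 (no linear relationship)
H₁: β₁ ≠ 0 (linear relationship exists)

Test statistic: t = β̂₁ / SE(β̂₁) = 1.4414 / 0.2410 = 5.9809

p < 0.0001: how often a slope estimate this far from 0 (in SE units) would arise by chance if β₁ were truly 0.

Decision rule: reject H₀ if p-value < α.
p-value < 0.0001 < α = 0.05 → reject H₀.

At α = 0.05 the data do provide convincing evidence of a nonzero slope.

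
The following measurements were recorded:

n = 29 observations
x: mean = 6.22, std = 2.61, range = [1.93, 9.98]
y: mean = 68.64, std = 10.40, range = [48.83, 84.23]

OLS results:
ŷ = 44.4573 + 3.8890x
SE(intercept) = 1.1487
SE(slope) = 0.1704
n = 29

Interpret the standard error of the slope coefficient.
The slope 3.8890 is pinned down to within about ±0.1704 (one SE) by these data — relative uncertainty 4.4%, i.e. precise.

What SE measures:
- The standard error quantifies the sampling variability of the coefficient estimate
- It is the estimated standard deviation of β̂₁ across hypothetical repeated samples of the same size
- Smaller SE → more precise estimate

Relative precision:
- SE / |β̂₁| = 0.1704 / 3.8890 = 4.4%
- Rule of thumb (under 20%: precise; 20% to under 50%: moderately precise; 50% or more: imprecise) → precise

Rough 95% range (±2 SE): 3.8890 ± 0.3408 → (3.5482, 4.2298).

What drives SE(β̂₁): more residual scatter → larger SE.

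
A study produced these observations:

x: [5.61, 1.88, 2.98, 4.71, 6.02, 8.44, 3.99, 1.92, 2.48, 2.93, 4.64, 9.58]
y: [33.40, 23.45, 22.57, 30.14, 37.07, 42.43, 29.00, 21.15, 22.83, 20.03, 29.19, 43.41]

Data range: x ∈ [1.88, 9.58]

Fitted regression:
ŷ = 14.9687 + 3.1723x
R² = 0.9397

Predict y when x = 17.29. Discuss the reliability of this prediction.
ŷ = 69.8178, but this is extrapolation (above the data range [1.88, 9.58]) and may be unreliable.

Prediction calculation:
ŷ = 14.9687 + 3.1723 × 17.29
ŷ = 69.8178

Reliability:
- Data range: x ∈ [1.88, 9.58]
- Prediction point: x = 17.29 is 7.71 units above the observed range → this is EXTRAPOLATION, not interpolation

Why that matters here:
- The linear relationship may not hold outside the observed range
- There are no observations near this x to validate the fitted line there

A defensible statement: 'if the linear trend continued to x = 17.29, y would be about 69.8178' — the premise is untested.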